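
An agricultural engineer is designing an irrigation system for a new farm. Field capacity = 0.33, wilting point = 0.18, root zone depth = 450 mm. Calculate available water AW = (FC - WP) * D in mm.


AW = (FC - WP) * D
   = (0.33 - 0.18) * 450
   = 0.15 * 450
   = 67.50 mm


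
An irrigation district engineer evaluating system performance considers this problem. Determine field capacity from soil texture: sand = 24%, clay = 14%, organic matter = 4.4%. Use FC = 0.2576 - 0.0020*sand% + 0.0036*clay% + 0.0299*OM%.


FC = 0.2576 - 0.0020*24 + 0.0036*14 + 0.0299*4.4
   = 0.2576 - 0.0480 + 0.0504 + 0.1316
   = 0.3916


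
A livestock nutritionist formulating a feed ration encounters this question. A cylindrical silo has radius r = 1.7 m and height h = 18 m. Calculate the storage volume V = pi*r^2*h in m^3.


V = pi * r^2 * h
  = pi * 1.7^2 * 18
  = pi * 2.89 * 18
  = 163.43 m^3


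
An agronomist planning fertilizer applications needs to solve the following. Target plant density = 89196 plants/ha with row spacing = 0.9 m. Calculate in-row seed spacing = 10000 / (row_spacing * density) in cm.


spacing = 10000 / (row_sp * density)
        = 10000 / (0.9 * 89196)
        = 10000 / 80276.40
        = 0.12457 m = 12.46 cm


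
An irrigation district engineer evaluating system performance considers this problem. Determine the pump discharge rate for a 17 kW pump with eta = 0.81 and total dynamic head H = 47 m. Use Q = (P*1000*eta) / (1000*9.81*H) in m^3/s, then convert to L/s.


Q = (P * 1000 * eta) / (rho * g * H)
  = (17 * 1000 * 0.81) / (1000 * 9.81 * 47)
  = 13770 / 461070
  = 0.02987 m^3/s = 29.87 L/s


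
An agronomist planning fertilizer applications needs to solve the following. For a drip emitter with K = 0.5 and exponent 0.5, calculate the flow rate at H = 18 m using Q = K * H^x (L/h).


Q = K * H^x
  = 0.5 * 18^0.5
  = 0.5 * 4.2426
  = 2.12 L/h


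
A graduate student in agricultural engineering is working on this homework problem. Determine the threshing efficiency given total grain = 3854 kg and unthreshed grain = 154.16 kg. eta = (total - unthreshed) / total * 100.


eta = (total - unthreshed) / total * 100
    = (3854 - 154.16) / 3854 * 100
    = 3699.84 / 3854 * 100
    = 96%


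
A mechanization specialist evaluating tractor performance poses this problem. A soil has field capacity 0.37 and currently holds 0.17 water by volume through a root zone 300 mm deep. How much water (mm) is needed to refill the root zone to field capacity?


SMD = (FC - theta) * D
    = (0.37 - 0.17) * 300
    = 0.200 * 300
    = 60 mm


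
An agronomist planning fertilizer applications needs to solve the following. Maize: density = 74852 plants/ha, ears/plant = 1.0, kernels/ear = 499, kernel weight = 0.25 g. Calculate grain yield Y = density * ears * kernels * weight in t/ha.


Y = density * ears * kernels * kw
  = 74852 * 1.0 * 499 * 0.25 g/ha
  = 9337787 g/ha
  = 9337.79 kg/ha = 9.34 t/ha


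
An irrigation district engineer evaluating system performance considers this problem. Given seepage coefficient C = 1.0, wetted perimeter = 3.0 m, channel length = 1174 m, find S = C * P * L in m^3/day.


S = C * P * L
  = 1.0 * 3.0 * 1174
  = 3522 m^3/day


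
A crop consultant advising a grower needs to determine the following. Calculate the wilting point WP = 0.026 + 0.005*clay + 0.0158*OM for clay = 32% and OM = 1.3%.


WP = 0.026 + 0.005*32 + 0.0158*1.3
   = 0.026 + 0.1600 + 0.0205
   = 0.2065


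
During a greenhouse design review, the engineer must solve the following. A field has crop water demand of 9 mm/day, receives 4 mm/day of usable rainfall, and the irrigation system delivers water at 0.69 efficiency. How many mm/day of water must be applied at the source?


IWR = (ETc - Pe) / Ea
    = (9 - 4) / 0.69
    = 5 / 0.69
    = 7.25 mm/day


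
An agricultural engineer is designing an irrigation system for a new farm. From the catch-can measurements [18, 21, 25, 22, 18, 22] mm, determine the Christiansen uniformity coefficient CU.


xbar = 126 / 6 = 21
sum|xi - xbar| = 12
CU = 100 * (1 - 12 / (6 * 21))
   = 100 * (1 - 0.0952)
   = 90.48%


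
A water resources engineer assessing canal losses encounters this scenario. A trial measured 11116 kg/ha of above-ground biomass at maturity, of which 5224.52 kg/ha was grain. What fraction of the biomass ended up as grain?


HI = grain_yield / biomass
   = 5224.52 / 11116
   = 0.47


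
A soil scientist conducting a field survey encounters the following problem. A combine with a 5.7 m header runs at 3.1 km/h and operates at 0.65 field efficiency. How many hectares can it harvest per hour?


C = w * v * eta_f / 10
  = 5.7 * 3.1 * 0.65 / 10
  = 11.49 / 10
  = 1.15 ha/h


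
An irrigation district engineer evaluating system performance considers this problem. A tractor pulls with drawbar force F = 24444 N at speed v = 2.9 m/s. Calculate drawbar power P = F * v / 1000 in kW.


P = F * v / 1000
  = 24444 * 2.9 / 1000
  = 70887.60 / 1000
  = 70.89 kW


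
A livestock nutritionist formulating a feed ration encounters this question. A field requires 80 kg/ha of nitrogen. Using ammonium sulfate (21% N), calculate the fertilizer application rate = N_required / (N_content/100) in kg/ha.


Rate = N_required / (N_content / 100)
     = 80 / (21 / 100)
     = 80 / 0.21
     = 380.95 kg/ha


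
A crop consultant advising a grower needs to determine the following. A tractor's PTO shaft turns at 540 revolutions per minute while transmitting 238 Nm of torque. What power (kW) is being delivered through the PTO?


P = 2*pi*n*T / 60000
  = 2*pi * 540 * 238 / 60000
  = 807514.98 / 60000
  = 13.46 kW


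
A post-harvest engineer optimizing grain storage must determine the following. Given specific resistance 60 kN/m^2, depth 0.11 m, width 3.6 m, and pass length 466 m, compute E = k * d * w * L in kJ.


E = k * d * w * L
  = 60 * 0.11 * 3.6 * 466
  = 11072.16 kJ


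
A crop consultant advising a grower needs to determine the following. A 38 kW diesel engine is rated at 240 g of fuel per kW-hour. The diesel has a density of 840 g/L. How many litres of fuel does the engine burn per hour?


FC = P * BSFC / rho_fuel
   = 38 * 240 / 840
   = 9120 / 840
   = 10.86 L/h


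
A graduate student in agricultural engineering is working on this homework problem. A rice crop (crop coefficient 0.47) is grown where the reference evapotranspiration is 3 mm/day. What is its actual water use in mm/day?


ETc = Kc * ET0
    = 0.47 * 3
    = 1.41 mm/day


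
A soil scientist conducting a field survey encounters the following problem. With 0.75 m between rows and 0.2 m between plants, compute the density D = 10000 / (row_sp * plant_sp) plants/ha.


D = 10000 / (row_sp * plant_sp)
  = 10000 / (0.75 * 0.2)
  = 10000 / 0.1500
  = 66666.67 plants/ha


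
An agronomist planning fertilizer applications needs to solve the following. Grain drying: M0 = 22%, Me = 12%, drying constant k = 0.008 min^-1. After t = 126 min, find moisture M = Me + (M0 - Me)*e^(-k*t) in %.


M = Me + (M0 - Me) * e^(-k*t)
  = 12 + (22 - 12) * e^(-0.008*126)
  = 12 + 10 * e^(-1.008)
  = 12 + 10 * 0.36495
  = 12 + 3.6495
  = 15.65%


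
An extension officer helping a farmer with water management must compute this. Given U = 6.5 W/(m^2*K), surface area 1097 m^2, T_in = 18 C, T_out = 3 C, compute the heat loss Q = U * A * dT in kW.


dT = 18 - (3) = 15 K
Q = U * A * dT
  = 6.5 * 1097 * 15
  = 106957.50 W = 106.96 kW


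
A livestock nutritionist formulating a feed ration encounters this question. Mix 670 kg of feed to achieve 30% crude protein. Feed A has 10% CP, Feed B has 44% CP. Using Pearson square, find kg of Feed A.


parts_A = CP_b - target = 44 - 30 = 14
parts_B = target - CP_a = 30 - 10 = 20
total_parts = 14 + 20 = 34
Feed A = 670 * 14 / 34 = 275.88 kg
Feed B = 670 * 20 / 34 = 394.12 kg

275.88 kg


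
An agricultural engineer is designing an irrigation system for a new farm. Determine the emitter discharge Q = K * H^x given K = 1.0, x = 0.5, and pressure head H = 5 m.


Q = K * H^x
  = 1.0 * 5^0.5
  = 1.0 * 2.2361
  = 2.24 L/h


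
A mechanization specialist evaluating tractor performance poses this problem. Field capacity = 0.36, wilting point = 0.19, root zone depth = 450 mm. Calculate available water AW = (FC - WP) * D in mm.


AW = (FC - WP) * D
   = (0.36 - 0.19) * 450
   = 0.17 * 450
   = 76.50 mm


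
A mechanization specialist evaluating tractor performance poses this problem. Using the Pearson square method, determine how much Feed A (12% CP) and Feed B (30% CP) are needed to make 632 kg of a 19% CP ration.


parts_A = CP_b - target = 30 - 19 = 11
parts_B = target - CP_a = 19 - 12 = 7
total_parts = 11 + 7 = 18
Feed A = 632 * 11 / 18 = 386.22 kg
Feed B = 632 * 7 / 18 = 245.78 kg

386.22 kg


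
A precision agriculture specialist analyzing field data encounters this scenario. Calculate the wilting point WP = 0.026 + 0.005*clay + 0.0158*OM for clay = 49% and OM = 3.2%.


WP = 0.026 + 0.005*49 + 0.0158*3.2
   = 0.026 + 0.2450 + 0.0506
   = 0.3216


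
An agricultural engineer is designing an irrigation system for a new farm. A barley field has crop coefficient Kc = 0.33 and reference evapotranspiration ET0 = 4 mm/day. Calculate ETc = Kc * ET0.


ETc = Kc * ET0
    = 0.33 * 4
    = 1.32 mm/day


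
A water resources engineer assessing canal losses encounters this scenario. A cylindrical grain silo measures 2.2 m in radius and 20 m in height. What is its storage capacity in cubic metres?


V = pi * r^2 * h
  = pi * 2.2^2 * 20
  = pi * 4.84 * 20
  = 304.11 m^3


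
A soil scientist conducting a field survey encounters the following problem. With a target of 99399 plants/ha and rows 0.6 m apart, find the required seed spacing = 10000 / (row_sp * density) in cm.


spacing = 10000 / (row_sp * density)
        = 10000 / (0.6 * 99399)
        = 10000 / 59639.40
        = 0.16767 m = 16.77 cm


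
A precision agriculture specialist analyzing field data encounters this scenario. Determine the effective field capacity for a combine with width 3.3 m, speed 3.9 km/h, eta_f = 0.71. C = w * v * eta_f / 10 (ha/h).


C = w * v * eta_f / 10
  = 3.3 * 3.9 * 0.71 / 10
  = 9.14 / 10
  = 0.91 ha/h


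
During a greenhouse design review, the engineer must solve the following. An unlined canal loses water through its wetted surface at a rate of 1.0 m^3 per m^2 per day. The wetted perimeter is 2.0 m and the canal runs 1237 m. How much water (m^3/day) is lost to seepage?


S = C * P * L
  = 1.0 * 2.0 * 1237
  = 2474 m^3/day


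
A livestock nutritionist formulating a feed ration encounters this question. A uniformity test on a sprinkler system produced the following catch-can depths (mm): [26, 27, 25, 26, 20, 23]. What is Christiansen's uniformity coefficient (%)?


xbar = 147 / 6 = 24.500
sum|xi - xbar| = 12
CU = 100 * (1 - 12 / (6 * 24.500))
   = 100 * (1 - 0.0816)
   = 91.84%


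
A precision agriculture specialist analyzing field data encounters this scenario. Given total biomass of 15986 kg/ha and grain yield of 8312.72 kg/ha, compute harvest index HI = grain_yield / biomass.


HI = grain_yield / biomass
   = 8312.72 / 15986
   = 0.52


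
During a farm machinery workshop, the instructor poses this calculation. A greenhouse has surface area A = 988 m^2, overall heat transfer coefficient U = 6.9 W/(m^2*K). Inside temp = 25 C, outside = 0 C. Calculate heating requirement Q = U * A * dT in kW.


dT = 25 - (0) = 25 K
Q = U * A * dT
  = 6.9 * 988 * 25
  = 170430 W = 170.43 kW


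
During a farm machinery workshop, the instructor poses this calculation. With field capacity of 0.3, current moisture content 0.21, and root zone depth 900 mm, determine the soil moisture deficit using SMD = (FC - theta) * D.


SMD = (FC - theta) * D
    = (0.3 - 0.21) * 900
    = 0.090 * 900
    = 81 mm


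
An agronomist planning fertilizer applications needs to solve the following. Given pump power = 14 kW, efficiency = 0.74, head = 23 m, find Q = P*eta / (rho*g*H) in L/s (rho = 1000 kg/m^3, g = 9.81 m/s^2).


Q = (P * 1000 * eta) / (rho * g * H)
  = (14 * 1000 * 0.74) / (1000 * 9.81 * 23)
  = 10360 / 225630
  = 0.04592 m^3/s = 45.92 L/s


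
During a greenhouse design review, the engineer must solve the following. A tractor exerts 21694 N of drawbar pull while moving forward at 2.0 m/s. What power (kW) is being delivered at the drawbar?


P = F * v / 1000
  = 21694 * 2.0 / 1000
  = 43388 / 1000
  = 43.39 kW


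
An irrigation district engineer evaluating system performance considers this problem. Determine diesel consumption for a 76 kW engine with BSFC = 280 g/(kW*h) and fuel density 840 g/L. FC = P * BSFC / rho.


FC = P * BSFC / rho_fuel
   = 76 * 280 / 840
   = 21280 / 840
   = 25.33 L/h


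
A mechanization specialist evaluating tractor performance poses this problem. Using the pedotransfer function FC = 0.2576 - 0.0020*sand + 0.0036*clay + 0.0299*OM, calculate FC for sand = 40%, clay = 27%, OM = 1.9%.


FC = 0.2576 - 0.0020*40 + 0.0036*27 + 0.0299*1.9
   = 0.2576 - 0.0800 + 0.0972 + 0.0568
   = 0.3316


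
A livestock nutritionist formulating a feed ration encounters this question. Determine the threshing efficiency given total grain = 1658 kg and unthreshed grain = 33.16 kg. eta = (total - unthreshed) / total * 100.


eta = (total - unthreshed) / total * 100
    = (1658 - 33.16) / 1658 * 100
    = 1624.84 / 1658 * 100
    = 98%


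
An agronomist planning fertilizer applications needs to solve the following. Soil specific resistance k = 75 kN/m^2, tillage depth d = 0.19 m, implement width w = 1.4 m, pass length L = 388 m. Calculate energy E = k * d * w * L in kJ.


E = k * d * w * L
  = 75 * 0.19 * 1.4 * 388
  = 7740.60 kJ


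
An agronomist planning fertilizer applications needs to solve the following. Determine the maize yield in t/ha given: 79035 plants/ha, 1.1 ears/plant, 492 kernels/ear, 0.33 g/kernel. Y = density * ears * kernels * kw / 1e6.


Y = density * ears * kernels * kw
  = 79035 * 1.1 * 492 * 0.33 g/ha
  = 14115334.86 g/ha
  = 14115.33 kg/ha = 14.12 t/ha


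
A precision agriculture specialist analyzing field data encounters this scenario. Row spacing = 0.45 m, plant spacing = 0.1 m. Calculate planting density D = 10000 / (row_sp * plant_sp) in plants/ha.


D = 10000 / (row_sp * plant_sp)
  = 10000 / (0.45 * 0.1)
  = 10000 / 0.0450
  = 222222.22 plants/ha


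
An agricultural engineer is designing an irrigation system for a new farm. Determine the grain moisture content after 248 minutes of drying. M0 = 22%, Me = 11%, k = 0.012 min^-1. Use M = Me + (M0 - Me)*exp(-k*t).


M = Me + (M0 - Me) * e^(-k*t)
  = 11 + (22 - 11) * e^(-0.012*248)
  = 11 + 11 * e^(-2.976)
  = 11 + 11 * 0.05100
  = 11 + 0.5610
  = 11.56%


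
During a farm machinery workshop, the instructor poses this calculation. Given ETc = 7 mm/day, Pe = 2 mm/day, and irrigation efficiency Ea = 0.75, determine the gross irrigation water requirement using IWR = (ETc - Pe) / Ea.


IWR = (ETc - Pe) / Ea
    = (7 - 2) / 0.75
    = 5 / 0.75
    = 6.67 mm/day


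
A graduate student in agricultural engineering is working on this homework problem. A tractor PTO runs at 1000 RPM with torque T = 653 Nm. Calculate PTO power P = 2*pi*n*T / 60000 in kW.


P = 2*pi*n*T / 60000
  = 2*pi * 1000 * 653 / 60000
  = 4102920.01 / 60000
  = 68.38 kW


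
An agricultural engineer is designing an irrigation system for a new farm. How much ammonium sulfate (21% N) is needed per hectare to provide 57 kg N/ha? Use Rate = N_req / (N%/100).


Rate = N_required / (N_content / 100)
     = 57 / (21 / 100)
     = 57 / 0.21
     = 271.43 kg/ha


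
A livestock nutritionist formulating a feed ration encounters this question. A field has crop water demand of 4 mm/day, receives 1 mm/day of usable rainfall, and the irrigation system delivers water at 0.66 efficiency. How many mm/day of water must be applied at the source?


IWR = (ETc - Pe) / Ea
    = (4 - 1) / 0.66
    = 3 / 0.66
    = 4.55 mm/day


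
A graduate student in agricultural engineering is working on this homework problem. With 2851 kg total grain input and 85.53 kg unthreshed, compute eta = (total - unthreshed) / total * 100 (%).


eta = (total - unthreshed) / total * 100
    = (2851 - 85.53) / 2851 * 100
    = 2765.47 / 2851 * 100
    = 97%


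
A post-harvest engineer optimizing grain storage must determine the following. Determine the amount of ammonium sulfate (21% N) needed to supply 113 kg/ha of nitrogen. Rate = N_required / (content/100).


Rate = N_required / (N_content / 100)
     = 113 / (21 / 100)
     = 113 / 0.21
     = 538.10 kg/ha


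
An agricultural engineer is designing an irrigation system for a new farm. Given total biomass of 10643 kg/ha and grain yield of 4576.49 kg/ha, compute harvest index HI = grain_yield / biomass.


HI = grain_yield / biomass
   = 4576.49 / 10643
   = 0.43


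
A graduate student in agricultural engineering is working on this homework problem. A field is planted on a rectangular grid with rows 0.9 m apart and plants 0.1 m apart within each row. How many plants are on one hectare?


D = 10000 / (row_sp * plant_sp)
  = 10000 / (0.9 * 0.1)
  = 10000 / 0.0900
  = 111111.11 plants/ha


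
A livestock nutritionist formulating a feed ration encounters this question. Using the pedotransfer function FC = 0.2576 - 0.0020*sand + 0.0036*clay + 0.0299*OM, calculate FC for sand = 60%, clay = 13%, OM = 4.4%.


FC = 0.2576 - 0.0020*60 + 0.0036*13 + 0.0299*4.4
   = 0.2576 - 0.1200 + 0.0468 + 0.1316
   = 0.3160


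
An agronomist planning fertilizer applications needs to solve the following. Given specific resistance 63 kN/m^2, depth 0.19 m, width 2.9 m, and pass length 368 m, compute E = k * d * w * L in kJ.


E = k * d * w * L
  = 63 * 0.19 * 2.9 * 368
  = 12774.38 kJ


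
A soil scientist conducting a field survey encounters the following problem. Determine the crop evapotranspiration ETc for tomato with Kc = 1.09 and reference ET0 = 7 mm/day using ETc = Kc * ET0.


ETc = Kc * ET0
    = 1.09 * 7
    = 7.63 mm/day


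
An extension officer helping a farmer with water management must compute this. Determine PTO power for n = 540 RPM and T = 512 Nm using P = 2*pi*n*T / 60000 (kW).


P = 2*pi*n*T / 60000
  = 2*pi * 540 * 512 / 60000
  = 1737175.07 / 60000
  = 28.95 kW


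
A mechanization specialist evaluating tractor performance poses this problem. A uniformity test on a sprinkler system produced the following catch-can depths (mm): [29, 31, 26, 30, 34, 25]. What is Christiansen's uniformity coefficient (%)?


xbar = 175 / 6 = 29.167
sum|xi - xbar| = 15
CU = 100 * (1 - 15 / (6 * 29.167))
   = 100 * (1 - 0.0857)
   = 91.43%


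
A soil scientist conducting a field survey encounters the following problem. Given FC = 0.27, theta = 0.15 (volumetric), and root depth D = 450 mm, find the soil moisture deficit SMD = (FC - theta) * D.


SMD = (FC - theta) * D
    = (0.27 - 0.15) * 450
    = 0.120 * 450
    = 54 mm


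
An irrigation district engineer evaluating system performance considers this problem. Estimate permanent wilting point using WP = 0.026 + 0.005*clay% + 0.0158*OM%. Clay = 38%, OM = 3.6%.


WP = 0.026 + 0.005*38 + 0.0158*3.6
   = 0.026 + 0.1900 + 0.0569
   = 0.2729


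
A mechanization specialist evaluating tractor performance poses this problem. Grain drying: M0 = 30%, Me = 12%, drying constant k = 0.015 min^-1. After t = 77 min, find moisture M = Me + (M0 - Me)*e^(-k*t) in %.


M = Me + (M0 - Me) * e^(-k*t)
  = 12 + (30 - 12) * e^(-0.015*77)
  = 12 + 18 * e^(-1.155)
  = 12 + 18 * 0.31506
  = 12 + 5.6710
  = 17.67%


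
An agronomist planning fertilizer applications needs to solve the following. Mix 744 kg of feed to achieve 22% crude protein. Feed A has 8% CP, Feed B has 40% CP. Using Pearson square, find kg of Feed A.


parts_A = CP_b - target = 40 - 22 = 18
parts_B = target - CP_a = 22 - 8 = 14
total_parts = 18 + 14 = 32
Feed A = 744 * 18 / 32 = 418.50 kg
Feed B = 744 * 14 / 32 = 325.50 kg

418.50 kg


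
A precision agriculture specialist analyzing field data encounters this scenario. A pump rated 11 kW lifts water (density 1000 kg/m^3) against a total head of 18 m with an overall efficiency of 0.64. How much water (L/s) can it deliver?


Q = (P * 1000 * eta) / (rho * g * H)
  = (11 * 1000 * 0.64) / (1000 * 9.81 * 18)
  = 7040 / 176580
  = 0.03987 m^3/s = 39.87 L/s


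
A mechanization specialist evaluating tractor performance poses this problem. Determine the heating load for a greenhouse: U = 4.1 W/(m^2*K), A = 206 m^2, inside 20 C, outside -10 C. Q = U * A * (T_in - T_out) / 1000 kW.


dT = 20 - (-10) = 30 K
Q = U * A * dT
  = 4.1 * 206 * 30
  = 25338 W = 25.34 kW


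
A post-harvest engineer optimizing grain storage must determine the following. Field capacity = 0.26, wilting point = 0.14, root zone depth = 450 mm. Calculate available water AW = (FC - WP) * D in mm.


AW = (FC - WP) * D
   = (0.26 - 0.14) * 450
   = 0.12 * 450
   = 54 mm


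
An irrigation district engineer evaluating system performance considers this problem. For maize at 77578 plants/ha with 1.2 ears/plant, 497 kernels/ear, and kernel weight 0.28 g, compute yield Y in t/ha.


Y = density * ears * kernels * kw
  = 77578 * 1.2 * 497 * 0.28 g/ha
  = 12954905.38 g/ha
  = 12954.91 kg/ha = 12.95 t/ha


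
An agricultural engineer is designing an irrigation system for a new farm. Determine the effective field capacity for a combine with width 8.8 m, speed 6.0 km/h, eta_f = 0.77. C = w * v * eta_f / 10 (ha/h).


C = w * v * eta_f / 10
  = 8.8 * 6.0 * 0.77 / 10
  = 40.66 / 10
  = 4.07 ha/h


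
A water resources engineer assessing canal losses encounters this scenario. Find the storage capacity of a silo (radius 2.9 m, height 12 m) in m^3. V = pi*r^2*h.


V = pi * r^2 * h
  = pi * 2.9^2 * 12
  = pi * 8.41 * 12
  = 317.05 m^3


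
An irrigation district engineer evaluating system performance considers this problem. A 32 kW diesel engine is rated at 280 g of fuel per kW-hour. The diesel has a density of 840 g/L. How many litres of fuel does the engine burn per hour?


FC = P * BSFC / rho_fuel
   = 32 * 280 / 840
   = 8960 / 840
   = 10.67 L/h


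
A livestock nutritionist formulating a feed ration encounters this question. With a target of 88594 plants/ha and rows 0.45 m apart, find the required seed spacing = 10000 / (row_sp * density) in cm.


spacing = 10000 / (row_sp * density)
        = 10000 / (0.45 * 88594)
        = 10000 / 39867.30
        = 0.25083 m = 25.08 cm


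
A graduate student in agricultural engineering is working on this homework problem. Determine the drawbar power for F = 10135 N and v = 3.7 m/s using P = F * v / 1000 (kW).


P = F * v / 1000
  = 10135 * 3.7 / 1000
  = 37499.50 / 1000
  = 37.50 kW


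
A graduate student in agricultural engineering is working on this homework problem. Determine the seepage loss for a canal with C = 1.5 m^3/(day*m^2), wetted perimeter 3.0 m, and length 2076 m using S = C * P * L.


S = C * P * L
  = 1.5 * 3.0 * 2076
  = 9342 m^3/day


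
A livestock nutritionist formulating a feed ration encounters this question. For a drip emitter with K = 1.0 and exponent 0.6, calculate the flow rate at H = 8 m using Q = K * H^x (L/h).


Q = K * H^x
  = 1.0 * 8^0.6
  = 1.0 * 3.4822
  = 3.48 L/h


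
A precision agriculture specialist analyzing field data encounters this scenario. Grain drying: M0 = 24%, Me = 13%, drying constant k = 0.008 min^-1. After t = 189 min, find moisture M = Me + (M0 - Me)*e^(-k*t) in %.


M = Me + (M0 - Me) * e^(-k*t)
  = 13 + (24 - 13) * e^(-0.008*189)
  = 13 + 11 * e^(-1.512)
  = 13 + 11 * 0.22047
  = 13 + 2.4252
  = 15.43%


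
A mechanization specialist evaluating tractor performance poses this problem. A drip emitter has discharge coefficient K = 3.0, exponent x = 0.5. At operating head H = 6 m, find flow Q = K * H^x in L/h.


Q = K * H^x
  = 3.0 * 6^0.5
  = 3.0 * 2.4495
  = 7.35 L/h


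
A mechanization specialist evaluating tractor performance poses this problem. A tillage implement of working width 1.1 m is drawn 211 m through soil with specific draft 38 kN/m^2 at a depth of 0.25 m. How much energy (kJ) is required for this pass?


E = k * d * w * L
  = 38 * 0.25 * 1.1 * 211
  = 2204.95 kJ


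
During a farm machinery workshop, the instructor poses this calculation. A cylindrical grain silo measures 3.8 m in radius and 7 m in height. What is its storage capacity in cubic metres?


V = pi * r^2 * h
  = pi * 3.8^2 * 7
  = pi * 14.44 * 7
  = 317.55 m^3


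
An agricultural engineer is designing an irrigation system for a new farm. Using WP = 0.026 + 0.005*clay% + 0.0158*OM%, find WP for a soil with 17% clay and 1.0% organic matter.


WP = 0.026 + 0.005*17 + 0.0158*1.0
   = 0.026 + 0.0850 + 0.0158
   = 0.1268


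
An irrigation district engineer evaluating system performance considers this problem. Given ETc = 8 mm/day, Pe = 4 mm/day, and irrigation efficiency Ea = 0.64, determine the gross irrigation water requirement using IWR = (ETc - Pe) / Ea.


IWR = (ETc - Pe) / Ea
    = (8 - 4) / 0.64
    = 4 / 0.64
    = 6.25 mm/day


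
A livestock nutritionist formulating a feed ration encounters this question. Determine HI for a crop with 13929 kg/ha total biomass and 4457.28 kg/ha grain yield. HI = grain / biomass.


HI = grain_yield / biomass
   = 4457.28 / 13929
   = 0.32


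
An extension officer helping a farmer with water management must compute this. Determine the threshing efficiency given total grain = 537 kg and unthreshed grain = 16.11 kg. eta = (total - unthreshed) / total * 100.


eta = (total - unthreshed) / total * 100
    = (537 - 16.11) / 537 * 100
    = 520.89 / 537 * 100
    = 97%


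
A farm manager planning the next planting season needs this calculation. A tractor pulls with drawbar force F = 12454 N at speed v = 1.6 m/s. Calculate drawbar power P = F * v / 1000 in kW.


P = F * v / 1000
  = 12454 * 1.6 / 1000
  = 19926.40 / 1000
  = 19.93 kW


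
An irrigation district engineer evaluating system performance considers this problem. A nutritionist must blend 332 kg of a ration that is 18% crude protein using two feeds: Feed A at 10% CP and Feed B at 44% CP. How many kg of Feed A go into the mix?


parts_A = CP_b - target = 44 - 18 = 26
parts_B = target - CP_a = 18 - 10 = 8
total_parts = 26 + 8 = 34
Feed A = 332 * 26 / 34 = 253.88 kg
Feed B = 332 * 8 / 34 = 78.12 kg

253.88 kg


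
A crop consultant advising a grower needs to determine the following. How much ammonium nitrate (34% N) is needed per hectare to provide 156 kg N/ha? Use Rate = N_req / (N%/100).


Rate = N_required / (N_content / 100)
     = 156 / (34 / 100)
     = 156 / 0.34
     = 458.82 kg/ha


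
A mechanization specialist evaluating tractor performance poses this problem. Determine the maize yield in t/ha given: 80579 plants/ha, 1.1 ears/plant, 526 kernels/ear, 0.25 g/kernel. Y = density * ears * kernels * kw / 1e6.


Y = density * ears * kernels * kw
  = 80579 * 1.1 * 526 * 0.25 g/ha
  = 11655752.35 g/ha
  = 11655.75 kg/ha = 11.66 t/ha


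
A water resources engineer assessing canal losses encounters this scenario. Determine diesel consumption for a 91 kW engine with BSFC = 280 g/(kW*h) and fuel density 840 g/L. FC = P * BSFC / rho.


FC = P * BSFC / rho_fuel
   = 91 * 280 / 840
   = 25480 / 840
   = 30.33 L/h


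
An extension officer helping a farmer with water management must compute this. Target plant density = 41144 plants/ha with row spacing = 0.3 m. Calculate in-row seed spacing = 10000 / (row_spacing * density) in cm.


spacing = 10000 / (row_sp * density)
        = 10000 / (0.3 * 41144)
        = 10000 / 12343.20
        = 0.81016 m = 81.02 cm


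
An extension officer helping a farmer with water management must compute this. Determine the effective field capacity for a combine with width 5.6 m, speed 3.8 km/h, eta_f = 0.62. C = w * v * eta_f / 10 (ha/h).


C = w * v * eta_f / 10
  = 5.6 * 3.8 * 0.62 / 10
  = 13.19 / 10
  = 1.32 ha/h


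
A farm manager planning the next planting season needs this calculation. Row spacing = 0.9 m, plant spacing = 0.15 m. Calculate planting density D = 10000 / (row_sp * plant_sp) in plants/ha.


D = 10000 / (row_sp * plant_sp)
  = 10000 / (0.9 * 0.15)
  = 10000 / 0.1350
  = 74074.07 plants/ha


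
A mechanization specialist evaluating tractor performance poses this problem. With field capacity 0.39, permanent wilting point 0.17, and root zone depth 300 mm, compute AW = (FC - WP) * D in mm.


AW = (FC - WP) * D
   = (0.39 - 0.17) * 300
   = 0.22 * 300
   = 66 mm


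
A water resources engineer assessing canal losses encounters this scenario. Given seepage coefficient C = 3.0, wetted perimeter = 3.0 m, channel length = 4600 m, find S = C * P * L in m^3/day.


S = C * P * L
  = 3.0 * 3.0 * 4600
  = 41400 m^3/day


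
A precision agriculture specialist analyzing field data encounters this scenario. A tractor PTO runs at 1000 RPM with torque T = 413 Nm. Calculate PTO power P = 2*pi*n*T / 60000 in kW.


P = 2*pi*n*T / 60000
  = 2*pi * 1000 * 413 / 60000
  = 2594955.53 / 60000
  = 43.25 kW


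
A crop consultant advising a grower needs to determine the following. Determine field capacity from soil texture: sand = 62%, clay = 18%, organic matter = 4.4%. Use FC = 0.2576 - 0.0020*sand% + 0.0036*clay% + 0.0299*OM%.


FC = 0.2576 - 0.0020*62 + 0.0036*18 + 0.0299*4.4
   = 0.2576 - 0.1240 + 0.0648 + 0.1316
   = 0.3300


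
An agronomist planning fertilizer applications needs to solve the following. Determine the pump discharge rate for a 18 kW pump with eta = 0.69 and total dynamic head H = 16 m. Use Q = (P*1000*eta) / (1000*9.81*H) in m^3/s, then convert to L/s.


Q = (P * 1000 * eta) / (rho * g * H)
  = (18 * 1000 * 0.69) / (1000 * 9.81 * 16)
  = 12420 / 156960
  = 0.07913 m^3/s = 79.13 L/s


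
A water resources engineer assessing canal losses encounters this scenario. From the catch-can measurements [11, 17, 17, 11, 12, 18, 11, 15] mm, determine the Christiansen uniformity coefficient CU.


xbar = 112 / 8 = 14
sum|xi - xbar| = 22
CU = 100 * (1 - 22 / (8 * 14))
   = 100 * (1 - 0.1964)
   = 80.36%


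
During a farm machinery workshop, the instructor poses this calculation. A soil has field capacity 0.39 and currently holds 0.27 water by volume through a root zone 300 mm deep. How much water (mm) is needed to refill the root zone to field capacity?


SMD = (FC - theta) * D
    = (0.39 - 0.27) * 300
    = 0.120 * 300
    = 36 mm


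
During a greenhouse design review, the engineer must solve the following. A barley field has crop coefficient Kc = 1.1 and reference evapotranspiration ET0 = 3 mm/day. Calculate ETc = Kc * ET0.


ETc = Kc * ET0
    = 1.1 * 3
    = 3.30 mm/day


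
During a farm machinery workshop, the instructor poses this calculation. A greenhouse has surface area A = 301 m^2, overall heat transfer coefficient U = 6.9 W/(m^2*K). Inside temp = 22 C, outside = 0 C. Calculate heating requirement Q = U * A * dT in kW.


dT = 22 - (0) = 22 K
Q = U * A * dT
  = 6.9 * 301 * 22
  = 45691.80 W = 45.69 kW


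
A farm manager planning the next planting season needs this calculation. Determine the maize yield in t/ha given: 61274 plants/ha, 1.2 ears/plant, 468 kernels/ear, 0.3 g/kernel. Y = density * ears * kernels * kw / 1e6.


Y = density * ears * kernels * kw
  = 61274 * 1.2 * 468 * 0.3 g/ha
  = 10323443.52 g/ha
  = 10323.44 kg/ha = 10.32 t/ha


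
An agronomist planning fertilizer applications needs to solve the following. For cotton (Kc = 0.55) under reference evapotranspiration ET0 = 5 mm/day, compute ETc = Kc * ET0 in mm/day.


ETc = Kc * ET0
    = 0.55 * 5
    = 2.75 mm/day


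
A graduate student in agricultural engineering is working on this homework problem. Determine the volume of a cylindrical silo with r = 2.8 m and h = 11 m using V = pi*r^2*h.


V = pi * r^2 * h
  = pi * 2.8^2 * 11
  = pi * 7.84 * 11
  = 270.93 m^3


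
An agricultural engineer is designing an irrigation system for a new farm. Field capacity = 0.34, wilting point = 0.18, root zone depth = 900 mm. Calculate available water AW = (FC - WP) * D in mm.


AW = (FC - WP) * D
   = (0.34 - 0.18) * 900
   = 0.16 * 900
   = 144 mm


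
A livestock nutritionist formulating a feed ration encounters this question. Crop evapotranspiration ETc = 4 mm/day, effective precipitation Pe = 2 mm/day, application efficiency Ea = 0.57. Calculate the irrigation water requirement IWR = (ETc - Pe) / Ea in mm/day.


IWR = (ETc - Pe) / Ea
    = (4 - 2) / 0.57
    = 2 / 0.57
    = 3.51 mm/day


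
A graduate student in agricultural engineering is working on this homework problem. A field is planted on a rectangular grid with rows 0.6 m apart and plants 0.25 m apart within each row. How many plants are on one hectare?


D = 10000 / (row_sp * plant_sp)
  = 10000 / (0.6 * 0.25)
  = 10000 / 0.1500
  = 66666.67 plants/ha


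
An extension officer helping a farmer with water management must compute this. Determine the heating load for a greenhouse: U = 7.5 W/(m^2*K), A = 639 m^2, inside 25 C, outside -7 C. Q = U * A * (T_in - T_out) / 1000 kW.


dT = 25 - (-7) = 32 K
Q = U * A * dT
  = 7.5 * 639 * 32
  = 153360 W = 153.36 kW


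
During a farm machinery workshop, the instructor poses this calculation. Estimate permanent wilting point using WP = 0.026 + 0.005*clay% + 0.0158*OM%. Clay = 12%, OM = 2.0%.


WP = 0.026 + 0.005*12 + 0.0158*2.0
   = 0.026 + 0.0600 + 0.0316
   = 0.1176


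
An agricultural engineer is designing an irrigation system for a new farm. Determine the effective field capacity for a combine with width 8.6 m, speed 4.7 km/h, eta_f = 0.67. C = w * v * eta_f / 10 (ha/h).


C = w * v * eta_f / 10
  = 8.6 * 4.7 * 0.67 / 10
  = 27.08 / 10
  = 2.71 ha/h


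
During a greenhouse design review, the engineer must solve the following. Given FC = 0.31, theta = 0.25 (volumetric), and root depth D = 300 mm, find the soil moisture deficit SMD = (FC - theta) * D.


SMD = (FC - theta) * D
    = (0.31 - 0.25) * 300
    = 0.060 * 300
    = 18 mm


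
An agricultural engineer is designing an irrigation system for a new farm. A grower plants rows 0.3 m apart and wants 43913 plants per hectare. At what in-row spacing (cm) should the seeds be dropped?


spacing = 10000 / (row_sp * density)
        = 10000 / (0.3 * 43913)
        = 10000 / 13173.90
        = 0.75908 m = 75.91 cm


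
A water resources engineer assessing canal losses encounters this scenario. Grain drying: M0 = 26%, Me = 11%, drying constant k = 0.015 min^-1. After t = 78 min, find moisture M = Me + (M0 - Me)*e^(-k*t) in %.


M = Me + (M0 - Me) * e^(-k*t)
  = 11 + (26 - 11) * e^(-0.015*78)
  = 11 + 15 * e^(-1.170)
  = 11 + 15 * 0.31037
  = 11 + 4.6555
  = 15.66%


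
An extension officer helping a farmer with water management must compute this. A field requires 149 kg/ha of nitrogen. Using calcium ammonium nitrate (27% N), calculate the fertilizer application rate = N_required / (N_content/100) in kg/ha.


Rate = N_required / (N_content / 100)
     = 149 / (27 / 100)
     = 149 / 0.27
     = 551.85 kg/ha


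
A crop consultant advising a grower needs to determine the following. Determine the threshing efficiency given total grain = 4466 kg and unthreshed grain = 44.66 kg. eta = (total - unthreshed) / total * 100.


eta = (total - unthreshed) / total * 100
    = (4466 - 44.66) / 4466 * 100
    = 4421.34 / 4466 * 100
    = 99%


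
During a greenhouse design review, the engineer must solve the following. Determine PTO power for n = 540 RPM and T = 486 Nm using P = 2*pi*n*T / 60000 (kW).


P = 2*pi*n*T / 60000
  = 2*pi * 540 * 486 / 60000
  = 1648959.15 / 60000
  = 27.48 kW


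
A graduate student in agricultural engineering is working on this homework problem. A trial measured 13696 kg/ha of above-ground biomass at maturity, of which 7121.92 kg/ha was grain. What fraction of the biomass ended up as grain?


HI = grain_yield / biomass
   = 7121.92 / 13696
   = 0.52


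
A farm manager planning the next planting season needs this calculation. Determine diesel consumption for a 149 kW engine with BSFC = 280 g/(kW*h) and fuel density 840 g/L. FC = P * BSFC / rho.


FC = P * BSFC / rho_fuel
   = 149 * 280 / 840
   = 41720 / 840
   = 49.67 L/h


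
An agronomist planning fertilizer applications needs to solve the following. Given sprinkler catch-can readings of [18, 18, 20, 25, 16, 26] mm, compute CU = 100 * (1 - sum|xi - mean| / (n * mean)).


xbar = 123 / 6 = 20.500
sum|xi - xbar| = 20
CU = 100 * (1 - 20 / (6 * 20.500))
   = 100 * (1 - 0.1626)
   = 83.74%


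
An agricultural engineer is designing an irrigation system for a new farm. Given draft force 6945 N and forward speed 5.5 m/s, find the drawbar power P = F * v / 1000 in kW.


P = F * v / 1000
  = 6945 * 5.5 / 1000
  = 38197.50 / 1000
  = 38.20 kW


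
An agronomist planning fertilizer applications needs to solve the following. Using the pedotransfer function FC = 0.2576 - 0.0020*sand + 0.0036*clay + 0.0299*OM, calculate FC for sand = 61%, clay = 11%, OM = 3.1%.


FC = 0.2576 - 0.0020*61 + 0.0036*11 + 0.0299*3.1
   = 0.2576 - 0.1220 + 0.0396 + 0.0927
   = 0.2679


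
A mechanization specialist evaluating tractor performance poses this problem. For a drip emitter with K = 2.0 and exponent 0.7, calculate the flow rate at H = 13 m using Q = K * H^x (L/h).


Q = K * H^x
  = 2.0 * 13^0.7
  = 2.0 * 6.0223
  = 12.04 L/h


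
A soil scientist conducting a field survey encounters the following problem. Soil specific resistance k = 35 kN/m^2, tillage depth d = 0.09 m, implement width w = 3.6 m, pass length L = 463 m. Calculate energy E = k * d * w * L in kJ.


E = k * d * w * L
  = 35 * 0.09 * 3.6 * 463
  = 5250.42 kJ


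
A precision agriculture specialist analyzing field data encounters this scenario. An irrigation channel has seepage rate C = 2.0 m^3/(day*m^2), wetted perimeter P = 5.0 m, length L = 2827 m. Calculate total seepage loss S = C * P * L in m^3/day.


S = C * P * L
  = 2.0 * 5.0 * 2827
  = 28270 m^3/day


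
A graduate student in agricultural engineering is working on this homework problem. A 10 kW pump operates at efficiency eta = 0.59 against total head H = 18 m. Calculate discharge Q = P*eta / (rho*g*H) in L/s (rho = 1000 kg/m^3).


Q = (P * 1000 * eta) / (rho * g * H)
  = (10 * 1000 * 0.59) / (1000 * 9.81 * 18)
  = 5900 / 176580
  = 0.03341 m^3/s = 33.41 L/s


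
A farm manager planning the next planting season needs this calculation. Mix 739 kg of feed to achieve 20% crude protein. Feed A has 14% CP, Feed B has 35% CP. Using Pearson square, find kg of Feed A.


parts_A = CP_b - target = 35 - 20 = 15
parts_B = target - CP_a = 20 - 14 = 6
total_parts = 15 + 6 = 21
Feed A = 739 * 15 / 21 = 527.86 kg
Feed B = 739 * 6 / 21 = 211.14 kg

527.86 kg


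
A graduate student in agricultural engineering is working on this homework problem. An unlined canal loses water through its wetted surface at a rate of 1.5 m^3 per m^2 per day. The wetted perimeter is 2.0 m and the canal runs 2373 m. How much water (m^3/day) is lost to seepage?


S = C * P * L
  = 1.5 * 2.0 * 2373
  = 7119 m^3/day


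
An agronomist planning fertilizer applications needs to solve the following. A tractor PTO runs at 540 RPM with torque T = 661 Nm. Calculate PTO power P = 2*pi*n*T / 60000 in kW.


P = 2*pi*n*T / 60000
  = 2*pi * 540 * 661 / 60000
  = 2242720.16 / 60000
  = 37.38 kW


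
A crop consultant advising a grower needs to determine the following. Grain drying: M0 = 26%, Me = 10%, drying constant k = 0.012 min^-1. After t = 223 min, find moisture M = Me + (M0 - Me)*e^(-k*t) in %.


M = Me + (M0 - Me) * e^(-k*t)
  = 10 + (26 - 10) * e^(-0.012*223)
  = 10 + 16 * e^(-2.676)
  = 10 + 16 * 0.06884
  = 10 + 1.1014
  = 11.10%
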